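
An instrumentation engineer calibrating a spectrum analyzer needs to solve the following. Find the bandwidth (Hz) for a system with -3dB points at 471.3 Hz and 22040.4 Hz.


Bandwidth is the difference of -3dB frequencies:
BW = f_high - f_low
   = 22040.4 - 471.3
   = 21569.1 Hz

21569.1 Hz


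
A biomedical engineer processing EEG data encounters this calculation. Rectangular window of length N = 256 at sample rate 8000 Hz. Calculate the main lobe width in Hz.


Main lobe width for a rectangular window:
Width = 2 * fs / N
      = 2 * 8000 / 256
      = 16000 / 256
      = 62.5 Hz

62.5 Hz


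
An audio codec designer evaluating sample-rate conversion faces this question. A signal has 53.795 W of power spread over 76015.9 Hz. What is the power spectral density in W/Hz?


Power spectral density:
PSD = P / BW
    = 53.795 / 76015.9
    = 0.00070768 W/Hz

0.00070768 W/Hz


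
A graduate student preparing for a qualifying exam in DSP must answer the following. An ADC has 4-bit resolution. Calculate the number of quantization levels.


Number of quantization levels = 2^N
= 2^4
= 16

16


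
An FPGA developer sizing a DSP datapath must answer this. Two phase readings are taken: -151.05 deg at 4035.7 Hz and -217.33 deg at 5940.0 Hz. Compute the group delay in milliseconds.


Group delay from phase difference:
tau = -d(phi)/d(omega)
d(phi) = -66.28 deg = -1.156804 rad
d(omega) = 2*pi*(5940.0 - 4035.7) = 11965.0698 rad/s
tau = -(-1.156804) / 11965.0698
    = 0.0967 ms

0.0967 ms


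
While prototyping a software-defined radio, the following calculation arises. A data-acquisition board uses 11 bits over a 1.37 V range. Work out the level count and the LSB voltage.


Step 1 — number of quantization levels:
L = 2^N = 2^11 = 2048

Step 2 — LSB step size:
delta = Vfs / L
      = 1.37 / 2048
      = 0.00066895 V

Levels = 2048; step size = 0.00066895 V


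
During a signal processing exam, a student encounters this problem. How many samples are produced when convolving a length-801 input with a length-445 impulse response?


Linear convolution output length:
L = N + M - 1
  = 801 + 445 - 1
  = 1245 samples

1245


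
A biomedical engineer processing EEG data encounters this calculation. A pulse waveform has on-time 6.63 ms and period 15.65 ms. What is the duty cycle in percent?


Duty cycle as a percentage:
DC = (t_on / T) * 100
   = (6.63 / 15.65) * 100
   = 0.423642 * 100
   = 42.36 %

42.36 %


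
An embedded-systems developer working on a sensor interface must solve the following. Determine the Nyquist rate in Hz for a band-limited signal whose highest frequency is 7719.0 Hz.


The Nyquist rate is twice the maximum frequency component.
fs_min = 2 * fmax
      = 2 * 7719.0
      = 15438.0 Hz

15438.0


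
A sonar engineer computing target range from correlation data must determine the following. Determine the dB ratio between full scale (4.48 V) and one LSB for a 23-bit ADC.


Dynamic range from full-scale to LSB:
V_min = V_max / 2^bits = 4.48 / 2^23
DR = 20 * log10(V_max / V_min)
   = 20 * log10(2^23)
   = 20 * 23 * log10(2)
   = 138.47 dB

138.47 dB


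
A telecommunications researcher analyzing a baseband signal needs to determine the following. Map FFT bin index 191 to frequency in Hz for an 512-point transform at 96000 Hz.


Frequency of DFT bin k:
f_k = k * fs / N
    = 191 * 96000 / 512
    = 18336000 / 512
    = 35812.5 Hz

35812.5 Hz


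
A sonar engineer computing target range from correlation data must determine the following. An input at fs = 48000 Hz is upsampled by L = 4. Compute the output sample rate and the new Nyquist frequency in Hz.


Step 1 — output sample rate after interpolation by L:
fs_out = L * fs_in = 4 * 48000 = 192000 Hz

Step 2 — Nyquist frequency of the output stream:
f_Nyq = fs_out / 2 = 192000 / 2 = 96000.0 Hz

fs_out = 192000 Hz; f_Nyquist = 96000.0 Hz


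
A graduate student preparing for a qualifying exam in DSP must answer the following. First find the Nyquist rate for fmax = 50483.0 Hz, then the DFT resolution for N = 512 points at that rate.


Step 1 — Nyquist sampling rate:
fs = 2 * fmax = 2 * 50483.0 = 100966.0 Hz

Step 2 — DFT bin spacing:
df = fs / N = 100966.0 / 512 = 197.1992 Hz

197.1992 Hz


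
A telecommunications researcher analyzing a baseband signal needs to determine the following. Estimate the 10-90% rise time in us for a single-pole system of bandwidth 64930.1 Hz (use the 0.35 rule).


Rise time from bandwidth relationship:
tr = 0.35 / BW
   = 0.35 / 64930.1
   = 5.390412151e-06 s
   = 5.3904 us

5.3904 us


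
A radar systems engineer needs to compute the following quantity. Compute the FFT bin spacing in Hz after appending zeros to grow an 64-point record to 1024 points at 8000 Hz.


Frequency resolution after zero-padding:
N_padded = 64 * 16 = 1024
df = fs / N_padded
   = 8000 / 1024
   = 7.8125 Hz

7.8125 Hz


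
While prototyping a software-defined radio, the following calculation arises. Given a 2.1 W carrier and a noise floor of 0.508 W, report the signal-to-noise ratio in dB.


SNR in decibels:
SNR = 10 * log10(Ps / Pn)
    = 10 * log10(2.1 / 0.508)
    = 10 * log10(4.1339)
    = 10 * 0.6164
    = 6.16 dB

6.16 dB


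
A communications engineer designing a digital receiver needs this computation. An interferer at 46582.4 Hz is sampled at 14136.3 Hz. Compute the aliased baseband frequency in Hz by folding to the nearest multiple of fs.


Compute the nearest integer multiple of fs to the signal:
n = round(46582.4 / 14136.3) = 3
f_alias = |46582.4 - 3 * 14136.3|
        = |46582.4 - 42408.9|
        = 4173.5 Hz

4173.5


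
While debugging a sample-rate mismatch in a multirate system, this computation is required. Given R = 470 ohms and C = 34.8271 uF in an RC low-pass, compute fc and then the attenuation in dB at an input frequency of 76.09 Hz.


Step 1 — cutoff frequency:
fc = 1 / (2*pi*R*C)
C = 34.8271 uF = 3.48271e-05 F
fc = 1 / (2*pi*470*3.48271e-05)
   = 9.7231 Hz

Step 2 — magnitude at f = 76.09 Hz:
|H(f)| = 1 / sqrt(1 + (f/fc)^2)
f/fc = 76.09 / 9.7231 = 7.825693
|H| = 1 / sqrt(1 + 61.241471) = 0.1267535
|H|_dB = 20*log10(0.1267535) = -17.94 dB

fc = 9.7231 Hz; |H(76.09 Hz)| = -17.94 dB


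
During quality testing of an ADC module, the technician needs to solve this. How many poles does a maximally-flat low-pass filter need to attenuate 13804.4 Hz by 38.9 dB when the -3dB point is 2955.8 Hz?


Butterworth filter order formula:
n = log10(10^(A/10) - 1) / (2 * log10(f_stop/f_pass))
10^(38.9/10) - 1 = 7761.4712
f_stop/f_pass = 13804.4 / 2955.8 = 4.6703
n = 2.9058 -> ceil = 3

3


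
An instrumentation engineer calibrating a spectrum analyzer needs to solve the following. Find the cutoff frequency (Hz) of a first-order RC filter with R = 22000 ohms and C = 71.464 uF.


Cutoff frequency of a first-order RC filter:
fc = 1 / (2 * pi * R * C)
C = 71.464 uF = 7.1464e-05 F
fc = 1 / (2 * pi * 22000 * 7.1464e-05)
   = 1 / 9.8784742054302
   = 0.10123 Hz

0.10123 Hz


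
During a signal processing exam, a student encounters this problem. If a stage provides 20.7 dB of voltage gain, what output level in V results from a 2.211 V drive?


Output voltage from dB gain:
V_out = V_in * 10^(gain_dB / 20)
      = 2.211 * 10^(20.7 / 20)
      = 2.211 * 10.839269
      = 23.9656 V

23.9656 V


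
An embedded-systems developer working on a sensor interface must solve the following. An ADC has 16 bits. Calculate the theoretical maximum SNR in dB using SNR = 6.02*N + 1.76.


Theoretical SNR for a full-scale sinusoid:
SNR = 6.02 * N + 1.76
    = 6.02 * 16 + 1.76
    = 96.32 + 1.76
    = 98.08 dB

98.08 dB


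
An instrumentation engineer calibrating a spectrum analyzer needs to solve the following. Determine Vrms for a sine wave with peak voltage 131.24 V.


RMS voltage for a sinusoidal waveform:
V_rms = V_peak / sqrt(2)
      = 131.24 / 1.414214
      = 92.801 V

92.801 V


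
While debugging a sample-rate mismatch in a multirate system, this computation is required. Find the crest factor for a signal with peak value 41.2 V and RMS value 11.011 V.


Crest factor is the ratio of peak to RMS:
CF = V_peak / V_rms
   = 41.2 / 11.011
   = 3.7417

3.7417


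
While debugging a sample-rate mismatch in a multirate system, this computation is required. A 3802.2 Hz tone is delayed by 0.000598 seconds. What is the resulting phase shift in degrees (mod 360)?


Phase shift from frequency and time delay:
phi = 360 * f * t_delay
    = 360 * 3802.2 * 0.000598
    = 818.54 degrees
    mod 360 = 98.54 degrees

98.54 degrees


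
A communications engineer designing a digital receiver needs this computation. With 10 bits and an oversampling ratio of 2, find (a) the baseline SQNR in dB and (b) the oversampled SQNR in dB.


Step 1 — baseline SQNR at Nyquist:
SQNR_base = 6.02*N + 1.76
          = 6.02*10 + 1.76
          = 61.96 dB

Step 2 — oversampling processing gain:
G = 10*log10(OSR) = 10*log10(2) = 3.01 dB

Step 3 — total:
SQNR_total = 61.96 + 3.01 = 64.97 dB

Base SQNR = 61.96 dB; oversampled SQNR = 64.97 dB


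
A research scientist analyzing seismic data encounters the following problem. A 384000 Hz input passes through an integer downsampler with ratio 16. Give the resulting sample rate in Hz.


Decimation reduces the sample rate:
fs_out = fs_in / M
       = 384000 / 16
       = 24000.0 Hz

24000.0 Hz


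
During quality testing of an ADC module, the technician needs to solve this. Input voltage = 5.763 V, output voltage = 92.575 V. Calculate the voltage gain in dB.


Voltage gain in dB:
G = 20 * log10(Vout / Vin)
  = 20 * log10(92.575 / 5.763)
  = 20 * log10(16.063682)
  = 20 * 1.205845
  = 24.12 dB

24.12 dB


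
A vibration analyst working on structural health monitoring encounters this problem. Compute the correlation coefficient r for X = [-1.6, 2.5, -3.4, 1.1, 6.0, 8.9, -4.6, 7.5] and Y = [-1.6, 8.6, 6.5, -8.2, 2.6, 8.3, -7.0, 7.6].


Pearson correlation coefficient (population):
r = cov(X,Y) / (std(X) * std(Y))
Mean X = 2.05, Mean Y = 2.1
Cov(X,Y) = 17.14625
Std(X) = 4.751053, Std(Y) = 6.4531
r = 0.5593

0.5593


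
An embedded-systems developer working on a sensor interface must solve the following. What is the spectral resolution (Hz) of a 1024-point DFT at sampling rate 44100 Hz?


DFT frequency resolution:
df = fs / N
   = 44100 / 1024
   = 43.0664 Hz

43.0664 Hz


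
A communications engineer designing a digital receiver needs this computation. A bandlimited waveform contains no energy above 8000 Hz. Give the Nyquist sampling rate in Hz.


The Nyquist rate is twice the maximum frequency component.
fs_min = 2 * fmax
      = 2 * 8000
      = 16000 Hz

16000


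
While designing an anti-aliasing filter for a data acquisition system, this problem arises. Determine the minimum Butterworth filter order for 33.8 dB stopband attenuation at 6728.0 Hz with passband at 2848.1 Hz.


Butterworth filter order formula:
n = log10(10^(A/10) - 1) / (2 * log10(f_stop/f_pass))
10^(33.8/10) - 1 = 2397.8329
f_stop/f_pass = 6728.0 / 2848.1 = 2.3623
n = 4.5266 -> ceil = 5

5


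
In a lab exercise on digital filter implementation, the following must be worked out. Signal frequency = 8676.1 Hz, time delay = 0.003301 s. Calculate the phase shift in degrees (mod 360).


Phase shift from frequency and time delay:
phi = 360 * f * t_delay
    = 360 * 8676.1 * 0.003301
    = 10310.33 degrees
    mod 360 = 230.33 degrees

230.33 degrees


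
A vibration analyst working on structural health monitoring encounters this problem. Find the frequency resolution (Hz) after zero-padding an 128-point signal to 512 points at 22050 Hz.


Frequency resolution after zero-padding:
N_padded = 128 * 4 = 512
df = fs / N_padded
   = 22050 / 512
   = 43.0664 Hz

43.0664 Hz


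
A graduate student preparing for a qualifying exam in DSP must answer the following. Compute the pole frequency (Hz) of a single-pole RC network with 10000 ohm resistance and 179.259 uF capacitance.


Cutoff frequency of a first-order RC filter:
fc = 1 / (2 * pi * R * C)
C = 179.259 uF = 0.000179259 F
fc = 1 / (2 * pi * 10000 * 0.000179259)
   = 1 / 11.263175149797
   = 0.088785 Hz

0.088785 Hz


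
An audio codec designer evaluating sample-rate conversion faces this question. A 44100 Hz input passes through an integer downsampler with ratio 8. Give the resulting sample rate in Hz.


Decimation reduces the sample rate:
fs_out = fs_in / M
       = 44100 / 8
       = 5512.5 Hz

5512.5 Hz


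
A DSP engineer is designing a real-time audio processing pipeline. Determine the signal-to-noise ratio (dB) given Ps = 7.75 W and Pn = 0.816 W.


SNR in decibels:
SNR = 10 * log10(Ps / Pn)
    = 10 * log10(7.75 / 0.816)
    = 10 * log10(9.4975)
    = 10 * 0.9776
    = 9.78 dB

9.78 dB


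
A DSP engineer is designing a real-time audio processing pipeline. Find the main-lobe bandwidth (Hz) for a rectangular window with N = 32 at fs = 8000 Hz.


Main lobe width for a rectangular window:
Width = 2 * fs / N
      = 2 * 8000 / 32
      = 16000 / 32
      = 500.0 Hz

500.0 Hz


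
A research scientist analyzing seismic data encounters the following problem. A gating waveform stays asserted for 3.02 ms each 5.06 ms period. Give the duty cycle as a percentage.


Duty cycle as a percentage:
DC = (t_on / T) * 100
   = (3.02 / 5.06) * 100
   = 0.596838 * 100
   = 59.68 %

59.68 %


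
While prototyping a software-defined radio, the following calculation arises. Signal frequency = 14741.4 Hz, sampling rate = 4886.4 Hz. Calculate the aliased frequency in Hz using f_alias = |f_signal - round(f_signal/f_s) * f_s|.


Compute the nearest integer multiple of fs to the signal:
n = round(14741.4 / 4886.4) = 3
f_alias = |14741.4 - 3 * 4886.4|
        = |14741.4 - 14659.2|
        = 82.2 Hz

82.2


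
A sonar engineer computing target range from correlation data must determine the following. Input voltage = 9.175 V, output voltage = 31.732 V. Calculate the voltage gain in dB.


Voltage gain in dB:
G = 20 * log10(Vout / Vin)
  = 20 * log10(31.732 / 9.175)
  = 20 * log10(3.458529)
  = 20 * 0.538891
  = 10.78 dB

10.78 dB


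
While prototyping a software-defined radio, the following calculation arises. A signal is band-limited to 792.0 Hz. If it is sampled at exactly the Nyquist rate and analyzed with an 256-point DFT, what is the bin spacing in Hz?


Step 1 — Nyquist sampling rate:
fs = 2 * fmax = 2 * 792.0 = 1584.0 Hz

Step 2 — DFT bin spacing:
df = fs / N = 1584.0 / 256 = 6.1875 Hz

6.1875 Hz


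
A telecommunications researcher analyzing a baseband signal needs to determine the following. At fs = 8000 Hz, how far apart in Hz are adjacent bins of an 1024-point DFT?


DFT frequency resolution:
df = fs / N
   = 8000 / 1024
   = 7.8125 Hz

7.8125 Hz


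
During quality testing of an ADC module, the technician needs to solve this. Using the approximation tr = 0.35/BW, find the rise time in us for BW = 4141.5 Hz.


Rise time from bandwidth relationship:
tr = 0.35 / BW
   = 0.35 / 4141.5
   = 8.451044308e-05 s
   = 84.5104 us

84.5104 us


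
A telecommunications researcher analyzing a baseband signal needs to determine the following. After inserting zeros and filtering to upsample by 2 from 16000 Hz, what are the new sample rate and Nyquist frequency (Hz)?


Step 1 — output sample rate after interpolation by L:
fs_out = L * fs_in = 2 * 16000 = 32000 Hz

Step 2 — Nyquist frequency of the output stream:
f_Nyq = fs_out / 2 = 32000 / 2 = 16000.0 Hz

fs_out = 32000 Hz; f_Nyquist = 16000.0 Hz


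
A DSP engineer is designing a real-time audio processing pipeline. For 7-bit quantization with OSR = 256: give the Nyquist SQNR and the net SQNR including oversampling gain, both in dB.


Step 1 — baseline SQNR at Nyquist:
SQNR_base = 6.02*N + 1.76
          = 6.02*7 + 1.76
          = 43.9 dB

Step 2 — oversampling processing gain:
G = 10*log10(OSR) = 10*log10(256) = 24.08 dB

Step 3 — total:
SQNR_total = 43.9 + 24.08 = 67.98 dB

Base SQNR = 43.9 dB; oversampled SQNR = 67.98 dB


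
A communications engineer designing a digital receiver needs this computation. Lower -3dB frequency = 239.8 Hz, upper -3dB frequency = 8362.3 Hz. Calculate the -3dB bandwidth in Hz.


Bandwidth is the difference of -3dB frequencies:
BW = f_high - f_low
   = 8362.3 - 239.8
   = 8122.5 Hz

8122.5 Hz


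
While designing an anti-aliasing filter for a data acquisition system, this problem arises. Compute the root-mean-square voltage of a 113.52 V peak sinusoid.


RMS voltage for a sinusoidal waveform:
V_rms = V_peak / sqrt(2)
      = 113.52 / 1.414214
      = 80.271 V

80.271 V


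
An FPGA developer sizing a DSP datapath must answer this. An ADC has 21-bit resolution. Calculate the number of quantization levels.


Number of quantization levels = 2^N
= 2^21
= 2097152

2097152


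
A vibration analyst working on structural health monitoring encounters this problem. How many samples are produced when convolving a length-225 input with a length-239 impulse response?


Linear convolution output length:
L = N + M - 1
  = 225 + 239 - 1
  = 463 samples

463


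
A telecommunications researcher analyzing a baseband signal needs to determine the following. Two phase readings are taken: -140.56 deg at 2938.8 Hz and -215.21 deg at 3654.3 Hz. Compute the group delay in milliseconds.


Group delay from phase difference:
tau = -d(phi)/d(omega)
d(phi) = -74.65 deg = -1.302888 rad
d(omega) = 2*pi*(3654.3 - 2938.8) = 4495.6191 rad/s
tau = -(-1.302888) / 4495.6191
    = 0.2898 ms

0.2898 ms


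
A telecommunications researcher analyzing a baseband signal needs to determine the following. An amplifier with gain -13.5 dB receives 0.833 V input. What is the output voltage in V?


Output voltage from dB gain:
V_out = V_in * 10^(gain_dB / 20)
      = 0.833 * 10^(-13.5 / 20)
      = 0.833 * 0.211349
      = 0.1761 V

0.1761 V


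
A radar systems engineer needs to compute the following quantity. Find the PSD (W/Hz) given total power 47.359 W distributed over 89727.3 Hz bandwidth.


Power spectral density:
PSD = P / BW
    = 47.359 / 89727.3
    = 0.00052781 W/Hz

0.00052781 W/Hz


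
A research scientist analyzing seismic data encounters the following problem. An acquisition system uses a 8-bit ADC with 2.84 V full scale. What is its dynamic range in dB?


Dynamic range from full-scale to LSB:
V_min = V_max / 2^bits = 2.84 / 2^8
DR = 20 * log10(V_max / V_min)
   = 20 * log10(2^8)
   = 20 * 8 * log10(2)
   = 48.16 dB

48.16 dB


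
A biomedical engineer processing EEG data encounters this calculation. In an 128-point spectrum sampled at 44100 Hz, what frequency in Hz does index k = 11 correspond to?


Frequency of DFT bin k:
f_k = k * fs / N
    = 11 * 44100 / 128
    = 485100 / 128
    = 3789.844 Hz

3789.844 Hz


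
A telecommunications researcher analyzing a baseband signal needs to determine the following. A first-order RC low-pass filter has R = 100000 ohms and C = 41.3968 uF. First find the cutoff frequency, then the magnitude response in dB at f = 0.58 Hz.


Step 1 — cutoff frequency:
fc = 1 / (2*pi*R*C)
C = 41.3968 uF = 4.13968e-05 F
fc = 1 / (2*pi*100000*4.13968e-05)
   = 0.0384462 Hz

Step 2 — magnitude at f = 0.58 Hz:
|H(f)| = 1 / sqrt(1 + (f/fc)^2)
f/fc = 0.58 / 0.0384462 = 15.086016
|H| = 1 / sqrt(1 + 227.587879) = 0.0661414
|H|_dB = 20*log10(0.0661414) = -23.59 dB

fc = 0.0384462 Hz; |H(0.58 Hz)| = -23.59 dB


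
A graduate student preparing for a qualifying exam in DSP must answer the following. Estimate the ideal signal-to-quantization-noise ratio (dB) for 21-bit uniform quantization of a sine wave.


Theoretical SNR for a full-scale sinusoid:
SNR = 6.02 * N + 1.76
    = 6.02 * 21 + 1.76
    = 126.42 + 1.76
    = 128.18 dB

128.18 dB


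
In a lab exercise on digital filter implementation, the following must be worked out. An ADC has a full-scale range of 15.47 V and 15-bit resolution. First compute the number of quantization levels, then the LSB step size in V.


Step 1 — number of quantization levels:
L = 2^N = 2^15 = 32768

Step 2 — LSB step size:
delta = Vfs / L
      = 15.47 / 32768
      = 0.00047211 V

Levels = 32768; step size = 0.00047211 V


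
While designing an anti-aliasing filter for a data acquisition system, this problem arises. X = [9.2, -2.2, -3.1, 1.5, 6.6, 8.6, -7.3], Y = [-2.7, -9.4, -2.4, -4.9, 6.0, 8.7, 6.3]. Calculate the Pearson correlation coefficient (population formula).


Pearson correlation coefficient (population):
r = cov(X,Y) / (std(X) * std(Y))
Mean X = 1.9, Mean Y = 0.2286
Cov(X,Y) = 8.76
Std(X) = 5.938735, Std(Y) = 6.284156
r = 0.2347

0.2347


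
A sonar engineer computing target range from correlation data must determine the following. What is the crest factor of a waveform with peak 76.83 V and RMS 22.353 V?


Crest factor is the ratio of peak to RMS:
CF = V_peak / V_rms
   = 76.83 / 22.353
   = 3.4371

3.4371


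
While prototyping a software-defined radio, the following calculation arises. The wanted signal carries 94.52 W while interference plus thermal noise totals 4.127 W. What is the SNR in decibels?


SNR in decibels:
SNR = 10 * log10(Ps / Pn)
    = 10 * log10(94.52 / 4.127)
    = 10 * log10(22.9028)
    = 10 * 1.3599
    = 13.6 dB

13.6 dB


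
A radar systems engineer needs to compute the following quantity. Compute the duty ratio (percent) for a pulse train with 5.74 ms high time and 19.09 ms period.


Duty cycle as a percentage:
DC = (t_on / T) * 100
   = (5.74 / 19.09) * 100
   = 0.300681 * 100
   = 30.07 %

30.07 %


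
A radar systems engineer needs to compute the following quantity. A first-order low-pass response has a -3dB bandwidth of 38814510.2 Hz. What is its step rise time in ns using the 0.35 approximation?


Rise time from bandwidth relationship:
tr = 0.35 / BW
   = 0.35 / 38814510.2
   = 9.017246339e-09 s
   = 9.0172 ns

9.0172 ns


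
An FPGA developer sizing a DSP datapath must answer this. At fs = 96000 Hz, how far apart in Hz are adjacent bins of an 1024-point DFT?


DFT frequency resolution:
df = fs / N
   = 96000 / 1024
   = 93.75 Hz

93.75 Hz


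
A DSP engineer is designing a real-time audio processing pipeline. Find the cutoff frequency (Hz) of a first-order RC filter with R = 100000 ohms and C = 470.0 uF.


Cutoff frequency of a first-order RC filter:
fc = 1 / (2 * pi * R * C)
C = 470.0 uF = 0.00047 F
fc = 1 / (2 * pi * 100000 * 0.00047)
   = 1 / 295.30970943744
   = 0.003386 Hz

0.003386 Hz


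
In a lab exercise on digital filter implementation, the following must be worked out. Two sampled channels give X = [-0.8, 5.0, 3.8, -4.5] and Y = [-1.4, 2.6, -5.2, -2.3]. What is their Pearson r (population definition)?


Pearson correlation coefficient (population):
r = cov(X,Y) / (std(X) * std(Y))
Mean X = 0.875, Mean Y = -1.575
Cov(X,Y) = 2.555625
Std(X) = 3.783765, Std(Y) = 2.789601
r = 0.2421

0.2421


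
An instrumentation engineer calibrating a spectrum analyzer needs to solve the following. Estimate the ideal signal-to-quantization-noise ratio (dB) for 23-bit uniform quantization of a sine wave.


Theoretical SNR for a full-scale sinusoid:
SNR = 6.02 * N + 1.76
    = 6.02 * 23 + 1.76
    = 138.46 + 1.76
    = 140.22 dB

140.22 dB


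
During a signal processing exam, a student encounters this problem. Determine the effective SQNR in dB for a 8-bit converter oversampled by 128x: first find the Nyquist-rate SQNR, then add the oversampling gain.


Step 1 — baseline SQNR at Nyquist:
SQNR_base = 6.02*N + 1.76
          = 6.02*8 + 1.76
          = 49.92 dB

Step 2 — oversampling processing gain:
G = 10*log10(OSR) = 10*log10(128) = 21.07 dB

Step 3 — total:
SQNR_total = 49.92 + 21.07 = 70.99 dB

Base SQNR = 49.92 dB; oversampled SQNR = 70.99 dB


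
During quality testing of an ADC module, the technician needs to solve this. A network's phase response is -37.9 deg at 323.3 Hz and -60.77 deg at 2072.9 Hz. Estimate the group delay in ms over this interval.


Group delay from phase difference:
tau = -d(phi)/d(omega)
d(phi) = -22.87 deg = -0.399157 rad
d(omega) = 2*pi*(2072.9 - 323.3) = 10993.061 rad/s
tau = -(-0.399157) / 10993.061
    = 0.0363 ms

0.0363 ms


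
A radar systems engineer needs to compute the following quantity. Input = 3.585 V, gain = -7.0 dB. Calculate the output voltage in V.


Output voltage from dB gain:
V_out = V_in * 10^(gain_dB / 20)
      = 3.585 * 10^(-7.0 / 20)
      = 3.585 * 0.446684
      = 1.6014 V

1.6014 V


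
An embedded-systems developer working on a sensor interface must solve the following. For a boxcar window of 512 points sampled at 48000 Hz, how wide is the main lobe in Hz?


Main lobe width for a rectangular window:
Width = 2 * fs / N
      = 2 * 48000 / 512
      = 96000 / 512
      = 187.5 Hz

187.5 Hz


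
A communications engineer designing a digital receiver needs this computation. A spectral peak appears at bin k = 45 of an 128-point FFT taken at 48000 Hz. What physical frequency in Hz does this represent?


Frequency of DFT bin k:
f_k = k * fs / N
    = 45 * 48000 / 128
    = 2160000 / 128
    = 16875.0 Hz

16875.0 Hz


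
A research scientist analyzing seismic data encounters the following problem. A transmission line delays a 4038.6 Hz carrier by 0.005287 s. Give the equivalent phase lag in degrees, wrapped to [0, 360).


Phase shift from frequency and time delay:
phi = 360 * f * t_delay
    = 360 * 4038.6 * 0.005287
    = 7686.75 degrees
    mod 360 = 126.75 degrees

126.75 degrees


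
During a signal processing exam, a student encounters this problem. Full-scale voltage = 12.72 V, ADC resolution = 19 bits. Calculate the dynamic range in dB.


Dynamic range from full-scale to LSB:
V_min = V_max / 2^bits = 12.72 / 2^19
DR = 20 * log10(V_max / V_min)
   = 20 * log10(2^19)
   = 20 * 19 * log10(2)
   = 114.39 dB

114.39 dB


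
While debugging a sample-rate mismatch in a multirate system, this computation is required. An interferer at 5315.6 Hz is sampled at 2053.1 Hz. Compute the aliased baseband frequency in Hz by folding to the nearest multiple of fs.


Compute the nearest integer multiple of fs to the signal:
n = round(5315.6 / 2053.1) = 3
f_alias = |5315.6 - 3 * 2053.1|
        = |5315.6 - 6159.3|
        = 843.7 Hz

843.7


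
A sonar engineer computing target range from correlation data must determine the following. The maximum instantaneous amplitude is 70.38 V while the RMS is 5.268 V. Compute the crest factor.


Crest factor is the ratio of peak to RMS:
CF = V_peak / V_rms
   = 70.38 / 5.268
   = 13.3599

13.3599


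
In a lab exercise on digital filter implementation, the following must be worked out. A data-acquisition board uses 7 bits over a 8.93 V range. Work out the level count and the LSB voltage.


Step 1 — number of quantization levels:
L = 2^N = 2^7 = 128

Step 2 — LSB step size:
delta = Vfs / L
      = 8.93 / 128
      = 0.06976562 V

Levels = 128; step size = 0.06976562 V


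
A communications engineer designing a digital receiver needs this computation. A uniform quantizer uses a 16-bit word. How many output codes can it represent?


Number of quantization levels = 2^N
= 2^16
= 65536

65536


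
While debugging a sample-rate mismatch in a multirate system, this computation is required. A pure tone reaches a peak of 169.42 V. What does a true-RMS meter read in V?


RMS voltage for a sinusoidal waveform:
V_rms = V_peak / sqrt(2)
      = 169.42 / 1.414214
      = 119.798 V

119.798 V


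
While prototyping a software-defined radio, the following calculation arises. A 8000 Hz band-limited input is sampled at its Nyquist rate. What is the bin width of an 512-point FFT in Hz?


Step 1 — Nyquist sampling rate:
fs = 2 * fmax = 2 * 8000 = 16000 Hz

Step 2 — DFT bin spacing:
df = fs / N = 16000 / 512 = 31.25 Hz

31.25 Hz


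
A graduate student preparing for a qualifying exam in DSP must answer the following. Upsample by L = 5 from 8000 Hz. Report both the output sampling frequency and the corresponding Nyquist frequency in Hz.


Step 1 — output sample rate after interpolation by L:
fs_out = L * fs_in = 5 * 8000 = 40000 Hz

Step 2 — Nyquist frequency of the output stream:
f_Nyq = fs_out / 2 = 40000 / 2 = 20000.0 Hz

fs_out = 40000 Hz; f_Nyquist = 20000.0 Hz


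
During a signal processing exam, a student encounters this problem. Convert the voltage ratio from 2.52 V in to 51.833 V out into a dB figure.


Voltage gain in dB:
G = 20 * log10(Vout / Vin)
  = 20 * log10(51.833 / 2.52)
  = 20 * log10(20.568651)
  = 20 * 1.313206
  = 26.26 dB

26.26 dB


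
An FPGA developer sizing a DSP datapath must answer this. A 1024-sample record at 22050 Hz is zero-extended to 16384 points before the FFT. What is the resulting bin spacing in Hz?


Frequency resolution after zero-padding:
N_padded = 1024 * 16 = 16384
df = fs / N_padded
   = 22050 / 16384
   = 1.3458 Hz

1.3458 Hz


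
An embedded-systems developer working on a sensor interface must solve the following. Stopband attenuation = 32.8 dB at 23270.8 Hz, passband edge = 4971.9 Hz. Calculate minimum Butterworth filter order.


Butterworth filter order formula:
n = log10(10^(A/10) - 1) / (2 * log10(f_stop/f_pass))
10^(32.8/10) - 1 = 1904.4607
f_stop/f_pass = 23270.8 / 4971.9 = 4.6805
n = 2.4465 -> ceil = 3

3


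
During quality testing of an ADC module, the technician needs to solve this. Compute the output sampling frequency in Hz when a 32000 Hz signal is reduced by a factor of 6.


Decimation reduces the sample rate:
fs_out = fs_in / M
       = 32000 / 6
       = 5333.3333 Hz

5333.3333 Hz


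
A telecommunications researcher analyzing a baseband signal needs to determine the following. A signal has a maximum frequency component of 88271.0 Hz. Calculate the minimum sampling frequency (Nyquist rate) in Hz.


The Nyquist rate is twice the maximum frequency component.
fs_min = 2 * fmax
      = 2 * 88271.0
      = 176542.0 Hz

176542.0


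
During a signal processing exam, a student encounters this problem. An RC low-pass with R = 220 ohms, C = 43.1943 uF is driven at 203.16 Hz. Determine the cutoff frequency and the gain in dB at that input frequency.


Step 1 — cutoff frequency:
fc = 1 / (2*pi*R*C)
C = 43.1943 uF = 4.31943e-05 F
fc = 1 / (2*pi*220*4.31943e-05)
   = 16.7483 Hz

Step 2 — magnitude at f = 203.16 Hz:
|H(f)| = 1 / sqrt(1 + (f/fc)^2)
f/fc = 203.16 / 16.7483 = 12.130186
|H| = 1 / sqrt(1 + 147.141412) = 0.0821603
|H|_dB = 20*log10(0.0821603) = -21.71 dB

fc = 16.7483 Hz; |H(203.16 Hz)| = -21.71 dB


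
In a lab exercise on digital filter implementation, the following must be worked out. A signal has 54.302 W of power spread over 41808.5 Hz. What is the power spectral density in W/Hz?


Power spectral density:
PSD = P / BW
    = 54.302 / 41808.5
    = 0.00129883 W/Hz

0.00129883 W/Hz


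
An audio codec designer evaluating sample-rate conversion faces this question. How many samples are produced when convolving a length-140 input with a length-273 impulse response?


Linear convolution output length:
L = N + M - 1
  = 140 + 273 - 1
  = 412 samples

412


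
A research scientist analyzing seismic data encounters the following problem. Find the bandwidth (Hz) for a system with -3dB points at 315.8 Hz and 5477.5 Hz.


Bandwidth is the difference of -3dB frequencies:
BW = f_high - f_low
   = 5477.5 - 315.8
   = 5161.7 Hz

5161.7 Hz


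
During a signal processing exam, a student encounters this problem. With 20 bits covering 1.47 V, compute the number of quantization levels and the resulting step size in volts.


Step 1 — number of quantization levels:
L = 2^N = 2^20 = 1048576

Step 2 — LSB step size:
delta = Vfs / L
      = 1.47 / 1048576
      = 1.4e-06 V

Levels = 1048576; step size = 1.4e-06 V


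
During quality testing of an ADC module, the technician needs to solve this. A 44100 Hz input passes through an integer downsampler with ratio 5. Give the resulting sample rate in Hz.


Decimation reduces the sample rate:
fs_out = fs_in / M
       = 44100 / 5
       = 8820.0 Hz

8820.0 Hz


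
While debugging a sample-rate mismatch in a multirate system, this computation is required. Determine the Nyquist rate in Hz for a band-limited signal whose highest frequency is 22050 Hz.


The Nyquist rate is twice the maximum frequency component.
fs_min = 2 * fmax
      = 2 * 22050
      = 44100 Hz

44100


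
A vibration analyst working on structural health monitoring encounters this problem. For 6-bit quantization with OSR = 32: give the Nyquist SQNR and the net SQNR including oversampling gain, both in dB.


Step 1 — baseline SQNR at Nyquist:
SQNR_base = 6.02*N + 1.76
          = 6.02*6 + 1.76
          = 37.88 dB

Step 2 — oversampling processing gain:
G = 10*log10(OSR) = 10*log10(32) = 15.05 dB

Step 3 — total:
SQNR_total = 37.88 + 15.05 = 52.93 dB

Base SQNR = 37.88 dB; oversampled SQNR = 52.93 dB


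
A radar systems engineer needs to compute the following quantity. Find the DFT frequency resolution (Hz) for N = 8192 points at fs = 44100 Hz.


DFT frequency resolution:
df = fs / N
   = 44100 / 8192
   = 5.3833 Hz

5.3833 Hz


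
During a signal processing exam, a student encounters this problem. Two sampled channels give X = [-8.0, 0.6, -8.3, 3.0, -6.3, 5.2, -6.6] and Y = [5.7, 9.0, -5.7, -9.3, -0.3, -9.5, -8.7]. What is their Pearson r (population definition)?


Pearson correlation coefficient (population):
r = cov(X,Y) / (std(X) * std(Y))
Mean X = -2.9143, Mean Y = -2.6857
Cov(X,Y) = -9.381224
Std(X) = 5.252055, Std(Y) = 7.050923
r = -0.2533

-0.2533


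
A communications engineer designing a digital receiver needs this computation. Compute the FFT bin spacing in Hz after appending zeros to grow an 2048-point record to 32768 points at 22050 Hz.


Frequency resolution after zero-padding:
N_padded = 2048 * 16 = 32768
df = fs / N_padded
   = 22050 / 32768
   = 0.6729 Hz

0.6729 Hz


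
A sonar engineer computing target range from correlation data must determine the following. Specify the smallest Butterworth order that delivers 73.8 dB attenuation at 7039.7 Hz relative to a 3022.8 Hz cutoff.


Butterworth filter order formula:
n = log10(10^(A/10) - 1) / (2 * log10(f_stop/f_pass))
10^(73.8/10) - 1 = 23988328.1902
f_stop/f_pass = 7039.7 / 3022.8 = 2.3289
n = 10.0505 -> ceil = 11

11


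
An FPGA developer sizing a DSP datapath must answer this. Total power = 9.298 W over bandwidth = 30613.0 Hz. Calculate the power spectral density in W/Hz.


Power spectral density:
PSD = P / BW
    = 9.298 / 30613.0
    = 0.00030373 W/Hz

0.00030373 W/Hz


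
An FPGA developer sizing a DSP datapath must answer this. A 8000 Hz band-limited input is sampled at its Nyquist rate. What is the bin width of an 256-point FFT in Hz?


Step 1 — Nyquist sampling rate:
fs = 2 * fmax = 2 * 8000 = 16000 Hz

Step 2 — DFT bin spacing:
df = fs / N = 16000 / 256 = 62.5 Hz

62.5 Hz


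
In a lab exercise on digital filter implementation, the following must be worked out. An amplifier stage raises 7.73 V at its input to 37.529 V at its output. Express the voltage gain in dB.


Voltage gain in dB:
G = 20 * log10(Vout / Vin)
  = 20 * log10(37.529 / 7.73)
  = 20 * log10(4.854981)
  = 20 * 0.686187
  = 13.72 dB

13.72 dB


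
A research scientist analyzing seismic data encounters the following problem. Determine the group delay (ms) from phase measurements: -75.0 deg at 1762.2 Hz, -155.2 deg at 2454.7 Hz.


Group delay from phase difference:
tau = -d(phi)/d(omega)
d(phi) = -80.2 deg = -1.399754 rad
d(omega) = 2*pi*(2454.7 - 1762.2) = 4351.1058 rad/s
tau = -(-1.399754) / 4351.1058
    = 0.3217 ms

0.3217 ms


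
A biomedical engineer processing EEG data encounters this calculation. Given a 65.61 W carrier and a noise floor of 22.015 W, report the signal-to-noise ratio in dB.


SNR in decibels:
SNR = 10 * log10(Ps / Pn)
    = 10 * log10(65.61 / 22.015)
    = 10 * log10(2.9802)
    = 10 * 0.4743
    = 4.74 dB

4.74 dB


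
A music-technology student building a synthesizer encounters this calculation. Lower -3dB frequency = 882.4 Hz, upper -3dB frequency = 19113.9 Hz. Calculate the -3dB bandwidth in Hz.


Bandwidth is the difference of -3dB frequencies:
BW = f_high - f_low
   = 19113.9 - 882.4
   = 18231.5 Hz

18231.5 Hz


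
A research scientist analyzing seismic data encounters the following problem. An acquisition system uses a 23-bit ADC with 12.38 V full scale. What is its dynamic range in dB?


Dynamic range from full-scale to LSB:
V_min = V_max / 2^bits = 12.38 / 2^23
DR = 20 * log10(V_max / V_min)
   = 20 * log10(2^23)
   = 20 * 23 * log10(2)
   = 138.47 dB

138.47 dB


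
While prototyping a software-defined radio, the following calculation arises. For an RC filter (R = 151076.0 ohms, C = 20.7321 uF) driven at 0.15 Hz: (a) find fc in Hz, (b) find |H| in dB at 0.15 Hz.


Step 1 — cutoff frequency:
fc = 1 / (2*pi*R*C)
C = 20.7321 uF = 2.07321e-05 F
fc = 1 / (2*pi*151076.0*2.07321e-05)
   = 0.0508138 Hz

Step 2 — magnitude at f = 0.15 Hz:
|H(f)| = 1 / sqrt(1 + (f/fc)^2)
f/fc = 0.15 / 0.0508138 = 2.951954
|H| = 1 / sqrt(1 + 8.714032) = 0.3208487
|H|_dB = 20*log10(0.3208487) = -9.87 dB

fc = 0.0508138 Hz; |H(0.15 Hz)| = -9.87 dB


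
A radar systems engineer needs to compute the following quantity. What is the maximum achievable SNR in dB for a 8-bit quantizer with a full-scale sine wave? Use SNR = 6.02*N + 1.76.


Theoretical SNR for a full-scale sinusoid:
SNR = 6.02 * N + 1.76
    = 6.02 * 8 + 1.76
    = 48.16 + 1.76
    = 49.92 dB

49.92 dB


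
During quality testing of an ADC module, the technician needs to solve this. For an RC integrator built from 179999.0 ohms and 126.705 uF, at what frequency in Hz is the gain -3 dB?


Cutoff frequency of a first-order RC filter:
fc = 1 / (2 * pi * R * C)
C = 126.705 uF = 0.000126705 F
fc = 1 / (2 * pi * 179999.0 * 0.000126705)
   = 1 / 143.29918287132
   = 0.006978 Hz

0.006978 Hz


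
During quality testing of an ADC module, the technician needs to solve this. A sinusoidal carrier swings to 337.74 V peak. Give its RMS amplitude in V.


RMS voltage for a sinusoidal waveform:
V_rms = V_peak / sqrt(2)
      = 337.74 / 1.414214
      = 238.818 V

238.818 V


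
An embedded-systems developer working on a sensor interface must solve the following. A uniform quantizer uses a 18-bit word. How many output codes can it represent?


Number of quantization levels = 2^N
= 2^18
= 262144

262144


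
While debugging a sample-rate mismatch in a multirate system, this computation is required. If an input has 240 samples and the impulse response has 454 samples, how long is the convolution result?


Linear convolution output length:
L = N + M - 1
  = 240 + 454 - 1
  = 693 samples

693


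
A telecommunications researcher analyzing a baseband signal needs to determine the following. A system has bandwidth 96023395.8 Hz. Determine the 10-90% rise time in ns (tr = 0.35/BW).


Rise time from bandwidth relationship:
tr = 0.35 / BW
   = 0.35 / 96023395.8
   = 3.644945037e-09 s
   = 3.6449 ns

3.6449 ns


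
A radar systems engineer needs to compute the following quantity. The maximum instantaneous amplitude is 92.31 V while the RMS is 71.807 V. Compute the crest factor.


Crest factor is the ratio of peak to RMS:
CF = V_peak / V_rms
   = 92.31 / 71.807
   = 1.2855

1.2855


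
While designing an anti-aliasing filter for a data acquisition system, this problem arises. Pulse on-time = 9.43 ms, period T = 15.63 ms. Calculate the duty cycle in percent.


Duty cycle as a percentage:
DC = (t_on / T) * 100
   = (9.43 / 15.63) * 100
   = 0.603327 * 100
   = 60.33 %

60.33 %


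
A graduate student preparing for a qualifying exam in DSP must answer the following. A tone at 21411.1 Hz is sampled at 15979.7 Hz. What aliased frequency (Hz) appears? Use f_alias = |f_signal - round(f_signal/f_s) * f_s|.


Compute the nearest integer multiple of fs to the signal:
n = round(21411.1 / 15979.7) = 1
f_alias = |21411.1 - 1 * 15979.7|
        = |21411.1 - 15979.7|
        = 5431.4 Hz

5431.4
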